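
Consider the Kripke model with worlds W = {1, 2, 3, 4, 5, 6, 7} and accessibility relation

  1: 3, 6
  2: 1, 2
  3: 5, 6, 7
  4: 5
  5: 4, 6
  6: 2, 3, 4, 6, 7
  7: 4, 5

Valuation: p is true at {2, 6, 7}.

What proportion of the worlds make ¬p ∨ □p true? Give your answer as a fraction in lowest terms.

1: ¬p is T, □p is F. ✓
2: ¬p is F, □p is F. ✗
3: ¬p is T, □p is F. ✓
4: ¬p is T, □p is F. ✓
5: ¬p is T, □p is F. ✓
6: ¬p is F, □p is F. ✗
7: ¬p is F, □p is F. ✗
That's 4 of 7 worlds, so 4/7.

4/7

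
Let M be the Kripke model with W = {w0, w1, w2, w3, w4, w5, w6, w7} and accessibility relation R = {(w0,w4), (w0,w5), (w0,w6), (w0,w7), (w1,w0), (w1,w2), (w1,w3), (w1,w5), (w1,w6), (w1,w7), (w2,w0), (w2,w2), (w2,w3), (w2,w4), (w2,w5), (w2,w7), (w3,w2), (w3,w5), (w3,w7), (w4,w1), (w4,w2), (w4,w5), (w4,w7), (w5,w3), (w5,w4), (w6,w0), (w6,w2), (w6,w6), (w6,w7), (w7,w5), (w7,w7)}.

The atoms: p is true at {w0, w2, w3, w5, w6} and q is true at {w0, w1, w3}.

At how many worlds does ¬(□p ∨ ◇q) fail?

5

w0: □p ∨ ◇q is F. ✓
w1: □p ∨ ◇q is T. ✗
w2: □p ∨ ◇q is T. ✗
w3: □p ∨ ◇q is F. ✓
w4: □p ∨ ◇q is T. ✗
w5: □p ∨ ◇q is T. ✗
w6: □p ∨ ◇q is T. ✗
w7: □p ∨ ◇q is F. ✓
Satisfying worlds: {w0, w3, w7}.
So ¬(□p ∨ ◇q) fails at the other 5 worlds.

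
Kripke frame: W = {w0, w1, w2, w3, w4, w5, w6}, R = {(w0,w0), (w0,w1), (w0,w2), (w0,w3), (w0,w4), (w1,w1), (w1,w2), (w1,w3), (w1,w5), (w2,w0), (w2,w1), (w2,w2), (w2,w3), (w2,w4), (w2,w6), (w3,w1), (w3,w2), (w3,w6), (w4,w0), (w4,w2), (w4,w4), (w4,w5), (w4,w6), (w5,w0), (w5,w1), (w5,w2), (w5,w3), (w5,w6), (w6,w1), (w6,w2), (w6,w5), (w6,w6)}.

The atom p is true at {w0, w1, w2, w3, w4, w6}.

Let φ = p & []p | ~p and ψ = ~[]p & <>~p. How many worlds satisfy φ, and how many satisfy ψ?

For p & []p | ~p:
w0: p & []p is T, ~p is F. ✓
w1: p & []p is F, ~p is F. ✗
w2: p & []p is T, ~p is F. ✓
w3: p & []p is T, ~p is F. ✓
w4: p & []p is F, ~p is F. ✗
w5: p & []p is F, ~p is T. ✓
w6: p & []p is F, ~p is F. ✗
— 4 worlds.
For ~[]p & <>~p:
w0: ~[]p is F, <>~p is F. ✗
w1: ~[]p is T, <>~p is T. ✓
w2: ~[]p is F, <>~p is F. ✗
w3: ~[]p is F, <>~p is F. ✗
w4: ~[]p is T, <>~p is T. ✓
w5: ~[]p is F, <>~p is F. ✗
w6: ~[]p is T, <>~p is T. ✓
— 3 worlds.

4 and 3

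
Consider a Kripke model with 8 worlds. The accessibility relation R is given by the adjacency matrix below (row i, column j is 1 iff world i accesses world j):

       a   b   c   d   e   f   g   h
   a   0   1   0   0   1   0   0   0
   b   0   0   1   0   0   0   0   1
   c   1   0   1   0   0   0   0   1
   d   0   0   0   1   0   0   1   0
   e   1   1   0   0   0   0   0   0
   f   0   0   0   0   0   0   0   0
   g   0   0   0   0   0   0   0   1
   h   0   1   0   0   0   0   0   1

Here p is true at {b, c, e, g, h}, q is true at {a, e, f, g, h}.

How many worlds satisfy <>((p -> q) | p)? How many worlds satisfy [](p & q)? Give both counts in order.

For <>((p -> q) | p):
a: successors {b, e}; (p -> q) | p there: b:T, e:T. ✓
b: successors {c, h}; (p -> q) | p there: c:T, h:T. ✓
c: successors {a, c, h}; (p -> q) | p there: a:T, c:T, h:T. ✓
d: successors {d, g}; (p -> q) | p there: d:T, g:T. ✓
e: successors {a, b}; (p -> q) | p there: a:T, b:T. ✓
f: no successors, so <>((p -> q) | p) fails. ✗
g: successors {h}; (p -> q) | p there: h:T. ✓
h: successors {b, h}; (p -> q) | p there: b:T, h:T. ✓
— 7 worlds.
For [](p & q):
a: successors {b, e}; p & q there: b:F, e:T. ✗
b: successors {c, h}; p & q there: c:F, h:T. ✗
c: successors {a, c, h}; p & q there: a:F, c:F, h:T. ✗
d: successors {d, g}; p & q there: d:F, g:T. ✗
e: successors {a, b}; p & q there: a:F, b:F. ✗
f: no successors, so [](p & q) holds vacuously. ✓
g: successors {h}; p & q there: h:T. ✓
h: successors {b, h}; p & q there: b:F, h:T. ✗
— 2 worlds.

7 and 2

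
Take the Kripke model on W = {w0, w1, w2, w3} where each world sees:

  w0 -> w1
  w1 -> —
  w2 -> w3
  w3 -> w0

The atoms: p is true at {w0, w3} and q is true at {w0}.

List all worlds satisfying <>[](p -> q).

{w0, w2, w3}

w0: successors {w1}; [](p -> q) there: w1:T. ✓
w1: no successors, so <>[](p -> q) fails. ✗
w2: successors {w3}; [](p -> q) there: w3:T. ✓
w3: successors {w0}; [](p -> q) there: w0:T. ✓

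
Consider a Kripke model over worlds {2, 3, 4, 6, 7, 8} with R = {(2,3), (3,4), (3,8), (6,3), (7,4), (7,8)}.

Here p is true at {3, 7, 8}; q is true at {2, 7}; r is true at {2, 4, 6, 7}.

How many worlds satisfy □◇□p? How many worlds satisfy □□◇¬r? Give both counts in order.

For □◇□p:
2: successors {3}; ◇□p there: 3:T. ✓
3: successors {4, 8}; ◇□p there: 4:F, 8:F. ✗
4: no successors, so □◇□p holds vacuously. ✓
6: successors {3}; ◇□p there: 3:T. ✓
7: successors {4, 8}; ◇□p there: 4:F, 8:F. ✗
8: no successors, so □◇□p holds vacuously. ✓
— 4 worlds.
For □□◇¬r:
2: successors {3}; □◇¬r there: 3:F. ✗
3: successors {4, 8}; □◇¬r there: 4:T, 8:T. ✓
4: no successors, so □□◇¬r holds vacuously. ✓
6: successors {3}; □◇¬r there: 3:F. ✗
7: successors {4, 8}; □◇¬r there: 4:T, 8:T. ✓
8: no successors, so □□◇¬r holds vacuously. ✓
— 4 worlds.

4 and 4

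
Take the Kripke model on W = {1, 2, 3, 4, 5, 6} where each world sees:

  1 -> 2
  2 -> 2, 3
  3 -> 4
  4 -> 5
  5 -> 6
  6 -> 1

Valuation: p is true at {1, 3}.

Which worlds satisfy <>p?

1: successors {2}; p there: 2:F. ✗
2: successors {2, 3}; p there: 2:F, 3:T. ✓
3: successors {4}; p there: 4:F. ✗
4: successors {5}; p there: 5:F. ✗
5: successors {6}; p there: 6:F. ✗
6: successors {1}; p there: 1:T. ✓

{2, 6}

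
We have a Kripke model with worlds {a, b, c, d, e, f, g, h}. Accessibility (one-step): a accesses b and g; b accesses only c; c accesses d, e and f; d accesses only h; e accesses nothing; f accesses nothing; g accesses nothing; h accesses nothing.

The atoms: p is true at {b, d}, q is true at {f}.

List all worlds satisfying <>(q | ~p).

a: successors {b, g}; q | ~p there: b:F, g:T. ✓
b: successors {c}; q | ~p there: c:T. ✓
c: successors {d, e, f}; q | ~p there: d:F, e:T, f:T. ✓
d: successors {h}; q | ~p there: h:T. ✓
e: no successors, so <>(q | ~p) fails. ✗
f: no successors, so <>(q | ~p) fails. ✗
g: no successors, so <>(q | ~p) fails. ✗
h: no successors, so <>(q | ~p) fails. ✗

{a, b, c, d}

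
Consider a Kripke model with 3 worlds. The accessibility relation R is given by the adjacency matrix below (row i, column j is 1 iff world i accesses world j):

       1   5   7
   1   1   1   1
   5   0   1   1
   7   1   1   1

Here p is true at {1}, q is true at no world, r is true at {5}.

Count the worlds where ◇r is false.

0

1: successors {1, 5, 7}; r there: 1:F, 5:T, 7:F. ✓
5: successors {5, 7}; r there: 5:T, 7:F. ✓
7: successors {1, 5, 7}; r there: 1:F, 5:T, 7:F. ✓
Satisfying worlds: {1, 5, 7}.
So ◇r fails at the other 0 worlds.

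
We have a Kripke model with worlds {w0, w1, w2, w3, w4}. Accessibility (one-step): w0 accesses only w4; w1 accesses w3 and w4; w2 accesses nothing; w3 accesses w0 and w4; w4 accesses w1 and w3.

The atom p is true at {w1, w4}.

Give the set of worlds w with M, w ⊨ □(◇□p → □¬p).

w0: successors {w4}; ◇□p → □¬p there: w4:T. ✓
w1: successors {w3, w4}; ◇□p → □¬p there: w3:F, w4:T. ✗
w2: no successors, so □(◇□p → □¬p) holds vacuously. ✓
w3: successors {w0, w4}; ◇□p → □¬p there: w0:T, w4:T. ✓
w4: successors {w1, w3}; ◇□p → □¬p there: w1:T, w3:F. ✗

{w0, w2, w3}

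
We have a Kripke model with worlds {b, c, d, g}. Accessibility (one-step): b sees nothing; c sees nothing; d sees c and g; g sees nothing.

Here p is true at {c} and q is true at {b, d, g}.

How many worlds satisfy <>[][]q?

b: no successors, so <>[][]q fails. ✗
c: no successors, so <>[][]q fails. ✗
d: successors {c, g}; [][]q there: c:T, g:T. ✓
g: no successors, so <>[][]q fails. ✗
Satisfying worlds: {d}.

1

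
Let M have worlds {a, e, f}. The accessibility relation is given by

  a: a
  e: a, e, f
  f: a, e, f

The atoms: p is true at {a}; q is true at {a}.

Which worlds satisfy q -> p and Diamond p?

{a, e, f}

a: q is T, p and Diamond p is T. ✓
e: q is F, p and Diamond p is F. ✓
f: q is F, p and Diamond p is F. ✓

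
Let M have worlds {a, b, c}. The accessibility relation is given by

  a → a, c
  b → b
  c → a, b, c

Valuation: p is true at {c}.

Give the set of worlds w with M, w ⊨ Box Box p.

a: successors {a, c}; Box p there: a:F, c:F. ✗
b: successors {b}; Box p there: b:F. ✗
c: successors {a, b, c}; Box p there: a:F, b:F, c:F. ✗

∅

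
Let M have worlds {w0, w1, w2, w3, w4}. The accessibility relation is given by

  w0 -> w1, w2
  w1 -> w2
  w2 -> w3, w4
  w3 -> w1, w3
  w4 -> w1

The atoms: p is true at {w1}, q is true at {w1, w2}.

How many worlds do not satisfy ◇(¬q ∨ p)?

1

w0: successors {w1, w2}; ¬q ∨ p there: w1:T, w2:F. ✓
w1: successors {w2}; ¬q ∨ p there: w2:F. ✗
w2: successors {w3, w4}; ¬q ∨ p there: w3:T, w4:T. ✓
w3: successors {w1, w3}; ¬q ∨ p there: w1:T, w3:T. ✓
w4: successors {w1}; ¬q ∨ p there: w1:T. ✓
Satisfying worlds: {w0, w2, w3, w4}.
So ◇(¬q ∨ p) fails at the other 1 world.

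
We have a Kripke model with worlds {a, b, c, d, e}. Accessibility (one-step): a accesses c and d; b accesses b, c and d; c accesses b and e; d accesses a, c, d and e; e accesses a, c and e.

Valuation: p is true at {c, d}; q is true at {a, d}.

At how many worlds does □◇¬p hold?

3

a: successors {c, d}; ◇¬p there: c:T, d:T. ✓
b: successors {b, c, d}; ◇¬p there: b:T, c:T, d:T. ✓
c: successors {b, e}; ◇¬p there: b:T, e:T. ✓
d: successors {a, c, d, e}; ◇¬p there: a:F, c:T, d:T, e:T. ✗
e: successors {a, c, e}; ◇¬p there: a:F, c:T, e:T. ✗
Satisfying worlds: {a, b, c}.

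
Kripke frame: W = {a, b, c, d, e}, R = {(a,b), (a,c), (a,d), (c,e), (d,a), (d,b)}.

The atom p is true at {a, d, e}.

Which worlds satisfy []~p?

a: successors {b, c, d}; ~p there: b:T, c:T, d:F. ✗
b: no successors, so []~p holds vacuously. ✓
c: successors {e}; ~p there: e:F. ✗
d: successors {a, b}; ~p there: a:F, b:T. ✗
e: no successors, so []~p holds vacuously. ✓

{b, e}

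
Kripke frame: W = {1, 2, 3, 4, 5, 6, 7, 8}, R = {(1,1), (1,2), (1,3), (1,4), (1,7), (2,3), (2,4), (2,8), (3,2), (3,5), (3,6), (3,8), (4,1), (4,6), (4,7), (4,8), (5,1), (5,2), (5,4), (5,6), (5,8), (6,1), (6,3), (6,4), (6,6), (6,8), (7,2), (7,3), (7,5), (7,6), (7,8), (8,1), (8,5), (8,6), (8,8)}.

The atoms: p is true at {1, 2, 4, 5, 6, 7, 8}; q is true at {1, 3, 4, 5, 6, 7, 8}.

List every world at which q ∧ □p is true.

{3, 4, 5, 8}

1: q is T, □p is F. ✗
2: q is F, □p is F. ✗
3: q is T, □p is T. ✓
4: q is T, □p is T. ✓
5: q is T, □p is T. ✓
6: q is T, □p is F. ✗
7: q is T, □p is F. ✗
8: q is T, □p is T. ✓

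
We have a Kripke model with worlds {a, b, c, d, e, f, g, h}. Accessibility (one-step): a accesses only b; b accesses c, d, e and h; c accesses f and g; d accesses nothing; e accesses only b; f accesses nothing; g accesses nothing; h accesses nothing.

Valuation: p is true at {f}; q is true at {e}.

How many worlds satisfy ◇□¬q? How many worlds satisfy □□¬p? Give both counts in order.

2 and 7

For ◇□¬q:
a: successors {b}; □¬q there: b:F. ✗
b: successors {c, d, e, h}; □¬q there: c:T, d:T, e:T, h:T. ✓
c: successors {f, g}; □¬q there: f:T, g:T. ✓
d: no successors, so ◇□¬q fails. ✗
e: successors {b}; □¬q there: b:F. ✗
f: no successors, so ◇□¬q fails. ✗
g: no successors, so ◇□¬q fails. ✗
h: no successors, so ◇□¬q fails. ✗
— 2 worlds.
For □□¬p:
a: successors {b}; □¬p there: b:T. ✓
b: successors {c, d, e, h}; □¬p there: c:F, d:T, e:T, h:T. ✗
c: successors {f, g}; □¬p there: f:T, g:T. ✓
d: no successors, so □□¬p holds vacuously. ✓
e: successors {b}; □¬p there: b:T. ✓
f: no successors, so □□¬p holds vacuously. ✓
g: no successors, so □□¬p holds vacuously. ✓
h: no successors, so □□¬p holds vacuously. ✓
— 7 worlds.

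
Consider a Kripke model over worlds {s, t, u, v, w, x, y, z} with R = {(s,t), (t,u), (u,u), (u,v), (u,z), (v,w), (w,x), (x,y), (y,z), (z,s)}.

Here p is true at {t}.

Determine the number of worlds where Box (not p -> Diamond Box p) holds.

s: successors {t}; not p -> Diamond Box p there: t:T. ✓
t: successors {u}; not p -> Diamond Box p there: u:F. ✗
u: successors {u, v, z}; not p -> Diamond Box p there: u:F, v:F, z:T. ✗
v: successors {w}; not p -> Diamond Box p there: w:F. ✗
w: successors {x}; not p -> Diamond Box p there: x:F. ✗
x: successors {y}; not p -> Diamond Box p there: y:F. ✗
y: successors {z}; not p -> Diamond Box p there: z:T. ✓
z: successors {s}; not p -> Diamond Box p there: s:F. ✗
Satisfying worlds: {s, y}.

2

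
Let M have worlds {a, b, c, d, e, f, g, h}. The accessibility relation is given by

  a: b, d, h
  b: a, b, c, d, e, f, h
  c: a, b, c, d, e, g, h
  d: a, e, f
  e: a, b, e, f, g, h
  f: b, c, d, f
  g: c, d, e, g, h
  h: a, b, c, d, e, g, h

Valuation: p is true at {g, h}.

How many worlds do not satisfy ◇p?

2

a: successors {b, d, h}; p there: b:F, d:F, h:T. ✓
b: successors {a, b, c, d, e, f, h}; p there: a:F, b:F, c:F, d:F, e:F, f:F, h:T. ✓
c: successors {a, b, c, d, e, g, h}; p there: a:F, b:F, c:F, d:F, e:F, g:T, h:T. ✓
d: successors {a, e, f}; p there: a:F, e:F, f:F. ✗
e: successors {a, b, e, f, g, h}; p there: a:F, b:F, e:F, f:F, g:T, h:T. ✓
f: successors {b, c, d, f}; p there: b:F, c:F, d:F, f:F. ✗
g: successors {c, d, e, g, h}; p there: c:F, d:F, e:F, g:T, h:T. ✓
h: successors {a, b, c, d, e, g, h}; p there: a:F, b:F, c:F, d:F, e:F, g:T, h:T. ✓
Satisfying worlds: {a, b, c, e, g, h}.
So ◇p fails at the other 2 worlds.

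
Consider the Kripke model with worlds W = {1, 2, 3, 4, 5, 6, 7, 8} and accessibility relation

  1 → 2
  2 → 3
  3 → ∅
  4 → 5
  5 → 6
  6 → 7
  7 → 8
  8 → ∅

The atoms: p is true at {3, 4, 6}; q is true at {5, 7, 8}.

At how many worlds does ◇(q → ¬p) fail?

2

1: successors {2}; q → ¬p there: 2:T. ✓
2: successors {3}; q → ¬p there: 3:T. ✓
3: no successors, so ◇(q → ¬p) fails. ✗
4: successors {5}; q → ¬p there: 5:T. ✓
5: successors {6}; q → ¬p there: 6:T. ✓
6: successors {7}; q → ¬p there: 7:T. ✓
7: successors {8}; q → ¬p there: 8:T. ✓
8: no successors, so ◇(q → ¬p) fails. ✗
Satisfying worlds: {1, 2, 4, 5, 6, 7}.
So ◇(q → ¬p) fails at the other 2 worlds.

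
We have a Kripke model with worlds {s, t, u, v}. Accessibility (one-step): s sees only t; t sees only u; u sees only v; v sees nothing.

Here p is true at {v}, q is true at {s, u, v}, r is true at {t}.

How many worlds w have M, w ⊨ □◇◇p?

2

s: successors {t}; ◇◇p there: t:T. ✓
t: successors {u}; ◇◇p there: u:F. ✗
u: successors {v}; ◇◇p there: v:F. ✗
v: no successors, so □◇◇p holds vacuously. ✓
Satisfying worlds: {s, v}.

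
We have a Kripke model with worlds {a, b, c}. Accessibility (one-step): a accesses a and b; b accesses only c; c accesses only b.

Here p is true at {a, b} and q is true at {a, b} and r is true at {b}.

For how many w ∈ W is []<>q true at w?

a: successors {a, b}; <>q there: a:T, b:F. ✗
b: successors {c}; <>q there: c:T. ✓
c: successors {b}; <>q there: b:F. ✗
Satisfying worlds: {b}.

1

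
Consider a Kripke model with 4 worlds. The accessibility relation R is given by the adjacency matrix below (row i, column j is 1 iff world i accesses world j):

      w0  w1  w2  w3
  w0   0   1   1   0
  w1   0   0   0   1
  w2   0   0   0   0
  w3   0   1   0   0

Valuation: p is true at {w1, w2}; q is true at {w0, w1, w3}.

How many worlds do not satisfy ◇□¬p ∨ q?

1

w0: ◇□¬p is T, q is T. ✓
w1: ◇□¬p is F, q is T. ✓
w2: ◇□¬p is F, q is F. ✗
w3: ◇□¬p is T, q is T. ✓
Satisfying worlds: {w0, w1, w3}.
So ◇□¬p ∨ q fails at the other 1 world.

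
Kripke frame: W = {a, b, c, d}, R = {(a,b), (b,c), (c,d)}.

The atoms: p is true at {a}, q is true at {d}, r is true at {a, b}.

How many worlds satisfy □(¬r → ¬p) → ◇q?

1

a: □(¬r → ¬p) is T, ◇q is F. ✗
b: □(¬r → ¬p) is T, ◇q is F. ✗
c: □(¬r → ¬p) is T, ◇q is T. ✓
d: □(¬r → ¬p) is T, ◇q is F. ✗
Satisfying worlds: {c}.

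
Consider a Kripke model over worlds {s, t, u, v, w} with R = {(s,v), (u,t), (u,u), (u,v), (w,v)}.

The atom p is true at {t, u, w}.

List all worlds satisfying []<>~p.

s: successors {v}; <>~p there: v:F. ✗
t: no successors, so []<>~p holds vacuously. ✓
u: successors {t, u, v}; <>~p there: t:F, u:T, v:F. ✗
v: no successors, so []<>~p holds vacuously. ✓
w: successors {v}; <>~p there: v:F. ✗

{t, v}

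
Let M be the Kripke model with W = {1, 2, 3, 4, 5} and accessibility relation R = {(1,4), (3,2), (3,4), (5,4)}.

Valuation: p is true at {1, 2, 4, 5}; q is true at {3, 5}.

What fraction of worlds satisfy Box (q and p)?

2/5

1: successors {4}; q and p there: 4:F. ✗
2: no successors, so Box (q and p) holds vacuously. ✓
3: successors {2, 4}; q and p there: 2:F, 4:F. ✗
4: no successors, so Box (q and p) holds vacuously. ✓
5: successors {4}; q and p there: 4:F. ✗
That's 2 of 5 worlds, so 2/5.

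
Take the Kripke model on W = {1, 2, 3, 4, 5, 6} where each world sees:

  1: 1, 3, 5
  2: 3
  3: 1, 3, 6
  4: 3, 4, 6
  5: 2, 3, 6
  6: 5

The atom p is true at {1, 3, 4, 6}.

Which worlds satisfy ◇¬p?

{1, 5, 6}

1: successors {1, 3, 5}; ¬p there: 1:F, 3:F, 5:T. ✓
2: successors {3}; ¬p there: 3:F. ✗
3: successors {1, 3, 6}; ¬p there: 1:F, 3:F, 6:F. ✗
4: successors {3, 4, 6}; ¬p there: 3:F, 4:F, 6:F. ✗
5: successors {2, 3, 6}; ¬p there: 2:T, 3:F, 6:F. ✓
6: successors {5}; ¬p there: 5:T. ✓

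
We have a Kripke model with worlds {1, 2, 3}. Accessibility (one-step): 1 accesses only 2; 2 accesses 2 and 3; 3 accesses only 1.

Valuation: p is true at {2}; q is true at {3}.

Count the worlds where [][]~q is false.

1: successors {2}; []~q there: 2:F. ✗
2: successors {2, 3}; []~q there: 2:F, 3:T. ✗
3: successors {1}; []~q there: 1:T. ✓
Satisfying worlds: {3}.
So [][]~q fails at the other 2 worlds.

2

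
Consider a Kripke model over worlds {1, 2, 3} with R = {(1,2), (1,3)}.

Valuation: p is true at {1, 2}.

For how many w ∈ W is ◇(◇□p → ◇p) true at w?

1: successors {2, 3}; ◇□p → ◇p there: 2:T, 3:T. ✓
2: no successors, so ◇(◇□p → ◇p) fails. ✗
3: no successors, so ◇(◇□p → ◇p) fails. ✗
Satisfying worlds: {1}.

1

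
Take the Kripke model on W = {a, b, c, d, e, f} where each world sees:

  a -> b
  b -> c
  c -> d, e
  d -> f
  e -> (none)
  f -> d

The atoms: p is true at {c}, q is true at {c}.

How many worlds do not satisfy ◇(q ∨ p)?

5

a: successors {b}; q ∨ p there: b:F. ✗
b: successors {c}; q ∨ p there: c:T. ✓
c: successors {d, e}; q ∨ p there: d:F, e:F. ✗
d: successors {f}; q ∨ p there: f:F. ✗
e: no successors, so ◇(q ∨ p) fails. ✗
f: successors {d}; q ∨ p there: d:F. ✗
Satisfying worlds: {b}.
So ◇(q ∨ p) fails at the other 5 worlds.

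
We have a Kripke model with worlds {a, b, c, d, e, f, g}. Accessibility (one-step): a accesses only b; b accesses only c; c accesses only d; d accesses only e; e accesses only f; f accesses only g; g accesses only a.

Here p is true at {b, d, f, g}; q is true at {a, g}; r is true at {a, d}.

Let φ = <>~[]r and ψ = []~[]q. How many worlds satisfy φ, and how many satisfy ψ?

For <>~[]r:
a: successors {b}; ~[]r there: b:T. ✓
b: successors {c}; ~[]r there: c:F. ✗
c: successors {d}; ~[]r there: d:T. ✓
d: successors {e}; ~[]r there: e:T. ✓
e: successors {f}; ~[]r there: f:T. ✓
f: successors {g}; ~[]r there: g:F. ✗
g: successors {a}; ~[]r there: a:T. ✓
— 5 worlds.
For []~[]q:
a: successors {b}; ~[]q there: b:T. ✓
b: successors {c}; ~[]q there: c:T. ✓
c: successors {d}; ~[]q there: d:T. ✓
d: successors {e}; ~[]q there: e:T. ✓
e: successors {f}; ~[]q there: f:F. ✗
f: successors {g}; ~[]q there: g:F. ✗
g: successors {a}; ~[]q there: a:T. ✓
— 5 worlds.

5 and 5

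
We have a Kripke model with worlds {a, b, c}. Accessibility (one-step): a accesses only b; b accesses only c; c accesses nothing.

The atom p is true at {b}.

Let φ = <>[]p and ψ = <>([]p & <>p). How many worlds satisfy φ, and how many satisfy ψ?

1 and 0

For <>[]p:
a: successors {b}; []p there: b:F. ✗
b: successors {c}; []p there: c:T. ✓
c: no successors, so <>[]p fails. ✗
— 1 world.
For <>([]p & <>p):
a: successors {b}; []p & <>p there: b:F. ✗
b: successors {c}; []p & <>p there: c:F. ✗
c: no successors, so <>([]p & <>p) fails. ✗
— 0 worlds.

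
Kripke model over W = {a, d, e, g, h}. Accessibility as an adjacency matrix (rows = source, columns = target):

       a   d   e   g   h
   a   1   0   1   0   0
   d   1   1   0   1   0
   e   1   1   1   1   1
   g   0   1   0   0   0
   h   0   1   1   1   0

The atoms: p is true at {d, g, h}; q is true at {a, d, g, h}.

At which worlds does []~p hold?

{a}

a: successors {a, e}; ~p there: a:T, e:T. ✓
d: successors {a, d, g}; ~p there: a:T, d:F, g:F. ✗
e: successors {a, d, e, g, h}; ~p there: a:T, d:F, e:T, g:F, h:F. ✗
g: successors {d}; ~p there: d:F. ✗
h: successors {d, e, g}; ~p there: d:F, e:T, g:F. ✗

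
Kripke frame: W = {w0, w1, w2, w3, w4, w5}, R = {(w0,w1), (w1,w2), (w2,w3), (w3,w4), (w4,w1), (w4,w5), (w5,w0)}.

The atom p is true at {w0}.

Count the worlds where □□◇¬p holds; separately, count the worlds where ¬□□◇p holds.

5 and 6

For □□◇¬p:
w0: successors {w1}; □◇¬p there: w1:T. ✓
w1: successors {w2}; □◇¬p there: w2:T. ✓
w2: successors {w3}; □◇¬p there: w3:T. ✓
w3: successors {w4}; □◇¬p there: w4:F. ✗
w4: successors {w1, w5}; □◇¬p there: w1:T, w5:T. ✓
w5: successors {w0}; □◇¬p there: w0:T. ✓
— 5 worlds.
For ¬□□◇p:
w0: □□◇p is F. ✓
w1: □□◇p is F. ✓
w2: □□◇p is F. ✓
w3: □□◇p is F. ✓
w4: □□◇p is F. ✓
w5: □□◇p is F. ✓
— 6 worlds.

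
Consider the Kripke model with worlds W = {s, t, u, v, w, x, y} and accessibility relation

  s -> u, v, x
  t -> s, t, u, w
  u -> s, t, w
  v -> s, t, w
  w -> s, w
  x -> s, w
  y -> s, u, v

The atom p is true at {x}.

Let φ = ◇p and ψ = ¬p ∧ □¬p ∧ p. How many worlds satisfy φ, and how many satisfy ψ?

For ◇p:
s: successors {u, v, x}; p there: u:F, v:F, x:T. ✓
t: successors {s, t, u, w}; p there: s:F, t:F, u:F, w:F. ✗
u: successors {s, t, w}; p there: s:F, t:F, w:F. ✗
v: successors {s, t, w}; p there: s:F, t:F, w:F. ✗
w: successors {s, w}; p there: s:F, w:F. ✗
x: successors {s, w}; p there: s:F, w:F. ✗
y: successors {s, u, v}; p there: s:F, u:F, v:F. ✗
— 1 world.
For ¬p ∧ □¬p ∧ p:
s: ¬p ∧ □¬p is F, p is F. ✗
t: ¬p ∧ □¬p is T, p is F. ✗
u: ¬p ∧ □¬p is T, p is F. ✗
v: ¬p ∧ □¬p is T, p is F. ✗
w: ¬p ∧ □¬p is T, p is F. ✗
x: ¬p ∧ □¬p is F, p is T. ✗
y: ¬p ∧ □¬p is T, p is F. ✗
— 0 worlds.

1 and 0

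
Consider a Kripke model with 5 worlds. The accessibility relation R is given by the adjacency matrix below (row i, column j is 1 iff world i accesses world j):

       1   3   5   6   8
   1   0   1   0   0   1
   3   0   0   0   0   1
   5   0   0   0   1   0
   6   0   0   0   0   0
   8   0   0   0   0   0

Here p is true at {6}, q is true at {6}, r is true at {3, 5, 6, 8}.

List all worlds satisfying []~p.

1: successors {3, 8}; ~p there: 3:T, 8:T. ✓
3: successors {8}; ~p there: 8:T. ✓
5: successors {6}; ~p there: 6:F. ✗
6: no successors, so []~p holds vacuously. ✓
8: no successors, so []~p holds vacuously. ✓

{1, 3, 6, 8}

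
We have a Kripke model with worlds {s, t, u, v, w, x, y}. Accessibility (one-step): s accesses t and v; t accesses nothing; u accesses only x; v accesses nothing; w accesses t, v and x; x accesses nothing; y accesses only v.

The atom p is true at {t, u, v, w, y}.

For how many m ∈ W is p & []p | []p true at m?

5

s: p & []p is F, []p is T. ✓
t: p & []p is T, []p is T. ✓
u: p & []p is F, []p is F. ✗
v: p & []p is T, []p is T. ✓
w: p & []p is F, []p is F. ✗
x: p & []p is F, []p is T. ✓
y: p & []p is T, []p is T. ✓
Satisfying worlds: {s, t, v, x, y}.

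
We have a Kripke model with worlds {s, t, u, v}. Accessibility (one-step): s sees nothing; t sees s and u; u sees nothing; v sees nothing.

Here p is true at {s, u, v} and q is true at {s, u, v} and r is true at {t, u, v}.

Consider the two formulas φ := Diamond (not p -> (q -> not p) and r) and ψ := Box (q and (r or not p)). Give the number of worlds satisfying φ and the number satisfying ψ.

For Diamond (not p -> (q -> not p) and r):
s: no successors, so Diamond (not p -> (q -> not p) and r) fails. ✗
t: successors {s, u}; not p -> (q -> not p) and r there: s:T, u:T. ✓
u: no successors, so Diamond (not p -> (q -> not p) and r) fails. ✗
v: no successors, so Diamond (not p -> (q -> not p) and r) fails. ✗
— 1 world.
For Box (q and (r or not p)):
s: no successors, so Box (q and (r or not p)) holds vacuously. ✓
t: successors {s, u}; q and (r or not p) there: s:F, u:T. ✗
u: no successors, so Box (q and (r or not p)) holds vacuously. ✓
v: no successors, so Box (q and (r or not p)) holds vacuously. ✓
— 3 worlds.

1 and 3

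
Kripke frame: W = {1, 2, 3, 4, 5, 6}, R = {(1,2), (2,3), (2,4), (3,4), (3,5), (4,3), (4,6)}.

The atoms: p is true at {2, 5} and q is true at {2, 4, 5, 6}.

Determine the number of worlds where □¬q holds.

2

1: successors {2}; ¬q there: 2:F. ✗
2: successors {3, 4}; ¬q there: 3:T, 4:F. ✗
3: successors {4, 5}; ¬q there: 4:F, 5:F. ✗
4: successors {3, 6}; ¬q there: 3:T, 6:F. ✗
5: no successors, so □¬q holds vacuously. ✓
6: no successors, so □¬q holds vacuously. ✓
Satisfying worlds: {5, 6}.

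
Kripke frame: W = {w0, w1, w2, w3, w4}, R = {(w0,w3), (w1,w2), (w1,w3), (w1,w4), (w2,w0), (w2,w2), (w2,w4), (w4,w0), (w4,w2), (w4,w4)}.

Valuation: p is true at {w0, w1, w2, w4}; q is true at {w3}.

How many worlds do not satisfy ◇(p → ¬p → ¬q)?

1

w0: successors {w3}; p → ¬p → ¬q there: w3:T. ✓
w1: successors {w2, w3, w4}; p → ¬p → ¬q there: w2:T, w3:T, w4:T. ✓
w2: successors {w0, w2, w4}; p → ¬p → ¬q there: w0:T, w2:T, w4:T. ✓
w3: no successors, so ◇(p → ¬p → ¬q) fails. ✗
w4: successors {w0, w2, w4}; p → ¬p → ¬q there: w0:T, w2:T, w4:T. ✓
Satisfying worlds: {w0, w1, w2, w4}.
So ◇(p → ¬p → ¬q) fails at the other 1 world.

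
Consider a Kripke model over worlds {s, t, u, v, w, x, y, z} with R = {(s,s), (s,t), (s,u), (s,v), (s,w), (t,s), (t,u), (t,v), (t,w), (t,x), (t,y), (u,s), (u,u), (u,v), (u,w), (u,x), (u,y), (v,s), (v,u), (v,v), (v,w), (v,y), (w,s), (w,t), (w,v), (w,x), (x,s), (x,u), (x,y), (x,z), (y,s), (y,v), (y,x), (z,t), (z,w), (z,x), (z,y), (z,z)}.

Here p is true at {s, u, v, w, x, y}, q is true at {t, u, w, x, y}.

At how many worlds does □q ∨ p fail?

2

s: □q is F, p is T. ✓
t: □q is F, p is F. ✗
u: □q is F, p is T. ✓
v: □q is F, p is T. ✓
w: □q is F, p is T. ✓
x: □q is F, p is T. ✓
y: □q is F, p is T. ✓
z: □q is F, p is F. ✗
Satisfying worlds: {s, u, v, w, x, y}.
So □q ∨ p fails at the other 2 worlds.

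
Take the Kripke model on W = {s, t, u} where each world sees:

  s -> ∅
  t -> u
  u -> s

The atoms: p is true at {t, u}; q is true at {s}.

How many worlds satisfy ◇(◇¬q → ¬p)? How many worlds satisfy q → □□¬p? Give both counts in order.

2 and 3

For ◇(◇¬q → ¬p):
s: no successors, so ◇(◇¬q → ¬p) fails. ✗
t: successors {u}; ◇¬q → ¬p there: u:T. ✓
u: successors {s}; ◇¬q → ¬p there: s:T. ✓
— 2 worlds.
For q → □□¬p:
s: q is T, □□¬p is T. ✓
t: q is F, □□¬p is T. ✓
u: q is F, □□¬p is T. ✓
— 3 worlds.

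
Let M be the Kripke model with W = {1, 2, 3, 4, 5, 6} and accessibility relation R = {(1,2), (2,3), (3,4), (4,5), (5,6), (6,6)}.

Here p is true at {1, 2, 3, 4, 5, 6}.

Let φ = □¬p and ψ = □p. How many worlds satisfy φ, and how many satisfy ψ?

For □¬p:
1: successors {2}; ¬p there: 2:F. ✗
2: successors {3}; ¬p there: 3:F. ✗
3: successors {4}; ¬p there: 4:F. ✗
4: successors {5}; ¬p there: 5:F. ✗
5: successors {6}; ¬p there: 6:F. ✗
6: successors {6}; ¬p there: 6:F. ✗
— 0 worlds.
For □p:
1: successors {2}; p there: 2:T. ✓
2: successors {3}; p there: 3:T. ✓
3: successors {4}; p there: 4:T. ✓
4: successors {5}; p there: 5:T. ✓
5: successors {6}; p there: 6:T. ✓
6: successors {6}; p there: 6:T. ✓
— 6 worlds.

0 and 6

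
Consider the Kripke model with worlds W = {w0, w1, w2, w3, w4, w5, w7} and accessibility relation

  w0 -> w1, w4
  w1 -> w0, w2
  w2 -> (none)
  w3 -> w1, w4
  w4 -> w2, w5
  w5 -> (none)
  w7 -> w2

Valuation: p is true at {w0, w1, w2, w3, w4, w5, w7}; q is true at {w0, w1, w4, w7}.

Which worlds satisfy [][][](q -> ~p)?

w0: successors {w1, w4}; [][](q -> ~p) there: w1:F, w4:T. ✗
w1: successors {w0, w2}; [][](q -> ~p) there: w0:F, w2:T. ✗
w2: no successors, so [][][](q -> ~p) holds vacuously. ✓
w3: successors {w1, w4}; [][](q -> ~p) there: w1:F, w4:T. ✗
w4: successors {w2, w5}; [][](q -> ~p) there: w2:T, w5:T. ✓
w5: no successors, so [][][](q -> ~p) holds vacuously. ✓
w7: successors {w2}; [][](q -> ~p) there: w2:T. ✓

{w2, w4, w5, w7}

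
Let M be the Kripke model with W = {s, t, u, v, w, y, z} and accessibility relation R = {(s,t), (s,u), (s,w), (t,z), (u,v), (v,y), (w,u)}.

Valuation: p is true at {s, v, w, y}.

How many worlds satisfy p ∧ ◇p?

s: p is T, ◇p is T. ✓
t: p is F, ◇p is F. ✗
u: p is F, ◇p is T. ✗
v: p is T, ◇p is T. ✓
w: p is T, ◇p is F. ✗
y: p is T, ◇p is F. ✗
z: p is F, ◇p is F. ✗
Satisfying worlds: {s, v}.

2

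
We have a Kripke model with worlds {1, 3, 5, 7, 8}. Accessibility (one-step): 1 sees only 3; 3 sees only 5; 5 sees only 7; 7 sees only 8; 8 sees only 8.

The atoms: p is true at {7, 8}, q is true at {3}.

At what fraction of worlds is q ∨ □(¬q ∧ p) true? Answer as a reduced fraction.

4/5

1: q is F, □(¬q ∧ p) is F. ✗
3: q is T, □(¬q ∧ p) is F. ✓
5: q is F, □(¬q ∧ p) is T. ✓
7: q is F, □(¬q ∧ p) is T. ✓
8: q is F, □(¬q ∧ p) is T. ✓
That's 4 of 5 worlds, so 4/5.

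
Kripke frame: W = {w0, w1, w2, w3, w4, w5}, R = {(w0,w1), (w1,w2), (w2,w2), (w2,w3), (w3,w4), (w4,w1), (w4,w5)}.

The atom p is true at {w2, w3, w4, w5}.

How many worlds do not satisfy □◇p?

1

w0: successors {w1}; ◇p there: w1:T. ✓
w1: successors {w2}; ◇p there: w2:T. ✓
w2: successors {w2, w3}; ◇p there: w2:T, w3:T. ✓
w3: successors {w4}; ◇p there: w4:T. ✓
w4: successors {w1, w5}; ◇p there: w1:T, w5:F. ✗
w5: no successors, so □◇p holds vacuously. ✓
Satisfying worlds: {w0, w1, w2, w3, w5}.
So □◇p fails at the other 1 world.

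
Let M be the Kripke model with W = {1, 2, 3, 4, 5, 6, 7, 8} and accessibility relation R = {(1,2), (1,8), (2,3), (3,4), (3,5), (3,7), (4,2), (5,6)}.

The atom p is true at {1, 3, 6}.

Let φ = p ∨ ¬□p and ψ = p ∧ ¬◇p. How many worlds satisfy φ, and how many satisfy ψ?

For p ∨ ¬□p:
1: p is T, ¬□p is T. ✓
2: p is F, ¬□p is F. ✗
3: p is T, ¬□p is T. ✓
4: p is F, ¬□p is T. ✓
5: p is F, ¬□p is F. ✗
6: p is T, ¬□p is F. ✓
7: p is F, ¬□p is F. ✗
8: p is F, ¬□p is F. ✗
— 4 worlds.
For p ∧ ¬◇p:
1: p is T, ¬◇p is T. ✓
2: p is F, ¬◇p is F. ✗
3: p is T, ¬◇p is T. ✓
4: p is F, ¬◇p is T. ✗
5: p is F, ¬◇p is F. ✗
6: p is T, ¬◇p is T. ✓
7: p is F, ¬◇p is T. ✗
8: p is F, ¬◇p is T. ✗
— 3 worlds.

4 and 3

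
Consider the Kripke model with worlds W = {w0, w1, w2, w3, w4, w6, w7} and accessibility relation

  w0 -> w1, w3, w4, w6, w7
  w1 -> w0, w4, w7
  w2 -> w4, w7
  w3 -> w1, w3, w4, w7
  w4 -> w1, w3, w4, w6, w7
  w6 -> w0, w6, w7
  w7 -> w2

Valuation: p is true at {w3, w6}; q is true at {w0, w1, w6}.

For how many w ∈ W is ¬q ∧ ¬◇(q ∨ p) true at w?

2

w0: ¬q is F, ¬◇(q ∨ p) is F. ✗
w1: ¬q is F, ¬◇(q ∨ p) is F. ✗
w2: ¬q is T, ¬◇(q ∨ p) is T. ✓
w3: ¬q is T, ¬◇(q ∨ p) is F. ✗
w4: ¬q is T, ¬◇(q ∨ p) is F. ✗
w6: ¬q is F, ¬◇(q ∨ p) is F. ✗
w7: ¬q is T, ¬◇(q ∨ p) is T. ✓
Satisfying worlds: {w2, w7}.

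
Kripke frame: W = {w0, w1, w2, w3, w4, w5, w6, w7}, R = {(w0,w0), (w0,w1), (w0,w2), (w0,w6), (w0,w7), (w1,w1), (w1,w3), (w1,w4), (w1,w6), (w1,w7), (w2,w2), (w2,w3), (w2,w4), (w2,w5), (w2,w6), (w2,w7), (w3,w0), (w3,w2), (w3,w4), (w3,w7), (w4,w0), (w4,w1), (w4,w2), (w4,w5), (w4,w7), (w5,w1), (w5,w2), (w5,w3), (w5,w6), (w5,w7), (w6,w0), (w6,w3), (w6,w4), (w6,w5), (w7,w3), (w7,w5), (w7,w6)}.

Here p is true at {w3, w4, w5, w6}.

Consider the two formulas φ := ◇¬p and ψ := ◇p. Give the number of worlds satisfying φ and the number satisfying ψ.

7 and 8

For ◇¬p:
w0: successors {w0, w1, w2, w6, w7}; ¬p there: w0:T, w1:T, w2:T, w6:F, w7:T. ✓
w1: successors {w1, w3, w4, w6, w7}; ¬p there: w1:T, w3:F, w4:F, w6:F, w7:T. ✓
w2: successors {w2, w3, w4, w5, w6, w7}; ¬p there: w2:T, w3:F, w4:F, w5:F, w6:F, w7:T. ✓
w3: successors {w0, w2, w4, w7}; ¬p there: w0:T, w2:T, w4:F, w7:T. ✓
w4: successors {w0, w1, w2, w5, w7}; ¬p there: w0:T, w1:T, w2:T, w5:F, w7:T. ✓
w5: successors {w1, w2, w3, w6, w7}; ¬p there: w1:T, w2:T, w3:F, w6:F, w7:T. ✓
w6: successors {w0, w3, w4, w5}; ¬p there: w0:T, w3:F, w4:F, w5:F. ✓
w7: successors {w3, w5, w6}; ¬p there: w3:F, w5:F, w6:F. ✗
— 7 worlds.
For ◇p:
w0: successors {w0, w1, w2, w6, w7}; p there: w0:F, w1:F, w2:F, w6:T, w7:F. ✓
w1: successors {w1, w3, w4, w6, w7}; p there: w1:F, w3:T, w4:T, w6:T, w7:F. ✓
w2: successors {w2, w3, w4, w5, w6, w7}; p there: w2:F, w3:T, w4:T, w5:T, w6:T, w7:F. ✓
w3: successors {w0, w2, w4, w7}; p there: w0:F, w2:F, w4:T, w7:F. ✓
w4: successors {w0, w1, w2, w5, w7}; p there: w0:F, w1:F, w2:F, w5:T, w7:F. ✓
w5: successors {w1, w2, w3, w6, w7}; p there: w1:F, w2:F, w3:T, w6:T, w7:F. ✓
w6: successors {w0, w3, w4, w5}; p there: w0:F, w3:T, w4:T, w5:T. ✓
w7: successors {w3, w5, w6}; p there: w3:T, w5:T, w6:T. ✓
— 8 worlds.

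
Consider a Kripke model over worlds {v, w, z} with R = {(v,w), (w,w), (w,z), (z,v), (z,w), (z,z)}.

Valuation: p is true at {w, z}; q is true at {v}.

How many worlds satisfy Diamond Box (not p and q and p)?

0

v: successors {w}; Box (not p and q and p) there: w:F. ✗
w: successors {w, z}; Box (not p and q and p) there: w:F, z:F. ✗
z: successors {v, w, z}; Box (not p and q and p) there: v:F, w:F, z:F. ✗
Satisfying worlds: ∅.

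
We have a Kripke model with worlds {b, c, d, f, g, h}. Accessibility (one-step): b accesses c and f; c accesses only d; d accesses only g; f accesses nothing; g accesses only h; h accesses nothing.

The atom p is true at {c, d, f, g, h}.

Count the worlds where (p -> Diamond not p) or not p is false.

b: p -> Diamond not p is T, not p is T. ✓
c: p -> Diamond not p is F, not p is F. ✗
d: p -> Diamond not p is F, not p is F. ✗
f: p -> Diamond not p is F, not p is F. ✗
g: p -> Diamond not p is F, not p is F. ✗
h: p -> Diamond not p is F, not p is F. ✗
Satisfying worlds: {b}.
So (p -> Diamond not p) or not p fails at the other 5 worlds.

5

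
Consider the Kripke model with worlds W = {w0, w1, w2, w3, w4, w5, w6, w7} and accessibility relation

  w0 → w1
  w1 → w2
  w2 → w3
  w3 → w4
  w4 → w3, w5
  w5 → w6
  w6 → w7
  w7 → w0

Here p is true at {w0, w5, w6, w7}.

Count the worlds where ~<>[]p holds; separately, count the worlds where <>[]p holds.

5 and 3

For ~<>[]p:
w0: <>[]p is F. ✓
w1: <>[]p is F. ✓
w2: <>[]p is F. ✓
w3: <>[]p is F. ✓
w4: <>[]p is T. ✗
w5: <>[]p is T. ✗
w6: <>[]p is T. ✗
w7: <>[]p is F. ✓
— 5 worlds.
For <>[]p:
w0: successors {w1}; []p there: w1:F. ✗
w1: successors {w2}; []p there: w2:F. ✗
w2: successors {w3}; []p there: w3:F. ✗
w3: successors {w4}; []p there: w4:F. ✗
w4: successors {w3, w5}; []p there: w3:F, w5:T. ✓
w5: successors {w6}; []p there: w6:T. ✓
w6: successors {w7}; []p there: w7:T. ✓
w7: successors {w0}; []p there: w0:F. ✗
— 3 worlds.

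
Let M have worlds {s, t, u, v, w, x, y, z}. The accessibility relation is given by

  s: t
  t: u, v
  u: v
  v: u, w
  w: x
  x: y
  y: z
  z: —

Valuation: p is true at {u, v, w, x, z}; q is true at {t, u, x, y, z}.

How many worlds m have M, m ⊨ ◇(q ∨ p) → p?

s: ◇(q ∨ p) is T, p is F. ✗
t: ◇(q ∨ p) is T, p is F. ✗
u: ◇(q ∨ p) is T, p is T. ✓
v: ◇(q ∨ p) is T, p is T. ✓
w: ◇(q ∨ p) is T, p is T. ✓
x: ◇(q ∨ p) is T, p is T. ✓
y: ◇(q ∨ p) is T, p is F. ✗
z: ◇(q ∨ p) is F, p is T. ✓
Satisfying worlds: {u, v, w, x, z}.

5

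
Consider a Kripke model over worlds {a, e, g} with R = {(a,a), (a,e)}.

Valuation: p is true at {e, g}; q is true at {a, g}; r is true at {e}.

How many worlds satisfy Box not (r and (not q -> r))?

2

a: successors {a, e}; not (r and (not q -> r)) there: a:T, e:F. ✗
e: no successors, so Box not (r and (not q -> r)) holds vacuously. ✓
g: no successors, so Box not (r and (not q -> r)) holds vacuously. ✓
Satisfying worlds: {e, g}.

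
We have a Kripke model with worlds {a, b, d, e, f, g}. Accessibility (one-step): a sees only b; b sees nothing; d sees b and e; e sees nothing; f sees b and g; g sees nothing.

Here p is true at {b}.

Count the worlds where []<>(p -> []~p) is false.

a: successors {b}; <>(p -> []~p) there: b:F. ✗
b: no successors, so []<>(p -> []~p) holds vacuously. ✓
d: successors {b, e}; <>(p -> []~p) there: b:F, e:F. ✗
e: no successors, so []<>(p -> []~p) holds vacuously. ✓
f: successors {b, g}; <>(p -> []~p) there: b:F, g:F. ✗
g: no successors, so []<>(p -> []~p) holds vacuously. ✓
Satisfying worlds: {b, e, g}.
So []<>(p -> []~p) fails at the other 3 worlds.

3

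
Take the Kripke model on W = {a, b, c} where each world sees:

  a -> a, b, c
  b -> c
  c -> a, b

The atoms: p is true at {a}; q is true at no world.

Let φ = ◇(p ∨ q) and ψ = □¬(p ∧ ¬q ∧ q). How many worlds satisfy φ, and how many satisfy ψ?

For ◇(p ∨ q):
a: successors {a, b, c}; p ∨ q there: a:T, b:F, c:F. ✓
b: successors {c}; p ∨ q there: c:F. ✗
c: successors {a, b}; p ∨ q there: a:T, b:F. ✓
— 2 worlds.
For □¬(p ∧ ¬q ∧ q):
a: successors {a, b, c}; ¬(p ∧ ¬q ∧ q) there: a:T, b:T, c:T. ✓
b: successors {c}; ¬(p ∧ ¬q ∧ q) there: c:T. ✓
c: successors {a, b}; ¬(p ∧ ¬q ∧ q) there: a:T, b:T. ✓
— 3 worlds.

2 and 3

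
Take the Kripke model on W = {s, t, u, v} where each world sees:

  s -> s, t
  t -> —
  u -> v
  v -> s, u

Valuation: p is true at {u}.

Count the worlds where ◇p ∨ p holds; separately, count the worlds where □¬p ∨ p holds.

2 and 3

For ◇p ∨ p:
s: ◇p is F, p is F. ✗
t: ◇p is F, p is F. ✗
u: ◇p is F, p is T. ✓
v: ◇p is T, p is F. ✓
— 2 worlds.
For □¬p ∨ p:
s: □¬p is T, p is F. ✓
t: □¬p is T, p is F. ✓
u: □¬p is T, p is T. ✓
v: □¬p is F, p is F. ✗
— 3 worlds.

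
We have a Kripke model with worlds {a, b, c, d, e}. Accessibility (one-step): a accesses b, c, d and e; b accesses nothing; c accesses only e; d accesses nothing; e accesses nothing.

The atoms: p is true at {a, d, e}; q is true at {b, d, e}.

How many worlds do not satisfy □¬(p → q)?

a: successors {b, c, d, e}; ¬(p → q) there: b:F, c:F, d:F, e:F. ✗
b: no successors, so □¬(p → q) holds vacuously. ✓
c: successors {e}; ¬(p → q) there: e:F. ✗
d: no successors, so □¬(p → q) holds vacuously. ✓
e: no successors, so □¬(p → q) holds vacuously. ✓
Satisfying worlds: {b, d, e}.
So □¬(p → q) fails at the other 2 worlds.

2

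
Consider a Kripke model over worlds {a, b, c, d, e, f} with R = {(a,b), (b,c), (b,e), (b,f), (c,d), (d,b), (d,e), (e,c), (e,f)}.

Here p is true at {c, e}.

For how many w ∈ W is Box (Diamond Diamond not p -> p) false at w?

a: successors {b}; Diamond Diamond not p -> p there: b:F. ✗
b: successors {c, e, f}; Diamond Diamond not p -> p there: c:T, e:T, f:T. ✓
c: successors {d}; Diamond Diamond not p -> p there: d:F. ✗
d: successors {b, e}; Diamond Diamond not p -> p there: b:F, e:T. ✗
e: successors {c, f}; Diamond Diamond not p -> p there: c:T, f:T. ✓
f: no successors, so Box (Diamond Diamond not p -> p) holds vacuously. ✓
Satisfying worlds: {b, e, f}.
So Box (Diamond Diamond not p -> p) fails at the other 3 worlds.

3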